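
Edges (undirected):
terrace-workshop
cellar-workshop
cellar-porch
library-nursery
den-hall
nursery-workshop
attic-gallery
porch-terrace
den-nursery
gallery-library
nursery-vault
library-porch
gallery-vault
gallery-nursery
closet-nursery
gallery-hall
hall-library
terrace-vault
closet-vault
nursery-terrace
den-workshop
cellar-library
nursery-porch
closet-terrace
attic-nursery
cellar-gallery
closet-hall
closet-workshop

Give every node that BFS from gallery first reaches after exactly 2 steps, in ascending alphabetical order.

closet, den, porch, terrace, workshop

Level 0: gallery
Level 1: attic, cellar, hall, library, nursery, vault
Level 2: closet, den, porch, terrace, workshop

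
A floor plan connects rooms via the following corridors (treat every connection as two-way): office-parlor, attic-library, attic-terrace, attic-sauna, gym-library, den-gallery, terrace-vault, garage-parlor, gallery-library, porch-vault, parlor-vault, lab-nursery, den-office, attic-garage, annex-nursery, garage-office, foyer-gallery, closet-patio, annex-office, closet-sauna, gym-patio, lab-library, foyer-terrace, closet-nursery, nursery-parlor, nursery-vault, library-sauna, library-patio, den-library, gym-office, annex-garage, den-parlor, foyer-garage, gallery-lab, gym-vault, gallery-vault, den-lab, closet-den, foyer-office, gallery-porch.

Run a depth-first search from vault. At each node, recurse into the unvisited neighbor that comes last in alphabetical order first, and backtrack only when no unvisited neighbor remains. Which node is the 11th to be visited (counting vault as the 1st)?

patio

Visit vault
vault → terrace
terrace → foyer
foyer → office
office → parlor
parlor → nursery
nursery → lab
lab → library
library → sauna
sauna → closet
closet → patio
patio → gym
closet → den
den → gallery
gallery → porch
sauna → attic
attic → garage
garage → annex

Visit order: vault, terrace, foyer, office, parlor, nursery, lab, library, sauna, closet, patio, gym, den, gallery, porch, attic, garage, annex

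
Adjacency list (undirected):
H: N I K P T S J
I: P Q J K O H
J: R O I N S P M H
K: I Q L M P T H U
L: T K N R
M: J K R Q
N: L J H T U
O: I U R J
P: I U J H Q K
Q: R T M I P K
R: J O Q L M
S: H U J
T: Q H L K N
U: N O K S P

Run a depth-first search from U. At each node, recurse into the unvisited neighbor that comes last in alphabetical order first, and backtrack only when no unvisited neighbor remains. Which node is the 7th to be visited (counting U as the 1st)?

N

Visit U
U → S
S → J
J → R
R → Q
Q → T
T → N
N → L
L → K
K → P
P → I
I → O
I → H
K → M

Visit order: U, S, J, R, Q, T, N, L, K, P, I, O, H, M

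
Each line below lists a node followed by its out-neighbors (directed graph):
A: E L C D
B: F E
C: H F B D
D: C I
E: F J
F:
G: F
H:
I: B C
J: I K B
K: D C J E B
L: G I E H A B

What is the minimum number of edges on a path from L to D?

Level 0: L
Level 1: A, B, E, G, H, I
Level 2: C, D, F, J
Level 3: K
D first appears at level 2.

2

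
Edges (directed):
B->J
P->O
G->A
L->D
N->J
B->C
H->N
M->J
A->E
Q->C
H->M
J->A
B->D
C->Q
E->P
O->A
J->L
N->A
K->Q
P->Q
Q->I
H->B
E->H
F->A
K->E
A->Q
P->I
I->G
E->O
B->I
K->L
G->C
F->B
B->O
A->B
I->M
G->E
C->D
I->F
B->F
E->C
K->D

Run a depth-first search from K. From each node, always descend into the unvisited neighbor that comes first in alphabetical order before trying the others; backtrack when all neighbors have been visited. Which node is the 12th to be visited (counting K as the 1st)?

O

Visit K
K → D
K → E
E → C
C → Q
Q → I
I → F
F → A
A → B
B → J
J → L
B → O
I → G
I → M
E → H
H → N
E → P

Visit order: K, D, E, C, Q, I, F, A, B, J, L, O, G, M, H, N, P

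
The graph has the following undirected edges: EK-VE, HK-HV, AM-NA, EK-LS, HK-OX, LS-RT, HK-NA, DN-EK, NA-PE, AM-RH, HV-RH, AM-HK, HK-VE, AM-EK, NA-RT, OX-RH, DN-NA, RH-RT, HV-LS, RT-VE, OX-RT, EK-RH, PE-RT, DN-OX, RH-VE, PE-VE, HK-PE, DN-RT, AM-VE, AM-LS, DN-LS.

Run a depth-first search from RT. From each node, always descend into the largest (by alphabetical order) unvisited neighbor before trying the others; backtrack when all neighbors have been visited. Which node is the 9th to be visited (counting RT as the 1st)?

LS

Visit RT
RT → VE
VE → RH
RH → OX
OX → HK
HK → PE
PE → NA
NA → DN
DN → LS
LS → HV
LS → EK
EK → AM

Visit order: RT, VE, RH, OX, HK, PE, NA, DN, LS, HV, EK, AM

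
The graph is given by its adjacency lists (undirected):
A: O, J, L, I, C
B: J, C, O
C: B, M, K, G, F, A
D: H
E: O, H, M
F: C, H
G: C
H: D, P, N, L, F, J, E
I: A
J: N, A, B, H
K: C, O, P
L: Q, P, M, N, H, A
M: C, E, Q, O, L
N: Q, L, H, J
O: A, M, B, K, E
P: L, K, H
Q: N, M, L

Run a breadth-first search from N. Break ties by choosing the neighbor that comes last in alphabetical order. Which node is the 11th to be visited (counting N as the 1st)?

Visit N; enqueue Q, L, J, H → queue [Q, L, J, H]
Visit Q; enqueue M → queue [L, J, H, M]
Visit L; enqueue P, A → queue [J, H, M, P, A]
Visit J; enqueue B → queue [H, M, P, A, B]
Visit H; enqueue F, E, D → queue [M, P, A, B, F, E, D]
Visit M; enqueue O, C → queue [P, A, B, F, E, D, O, C]
Visit P; enqueue K → queue [A, B, F, E, D, O, C, K]
Visit A; enqueue I → queue [B, F, E, D, O, C, K, I]
Visit B → queue [F, E, D, O, C, K, I]
Visit F → queue [E, D, O, C, K, I]
Visit E → queue [D, O, C, K, I]
Visit D → queue [O, C, K, I]
Visit O → queue [C, K, I]
Visit C; enqueue G → queue [K, I, G]
Visit K → queue [I, G]
Visit I → queue [G]
Visit G → queue []

Visit order: N, Q, L, J, H, M, P, A, B, F, E, D, O, C, K, I, G

E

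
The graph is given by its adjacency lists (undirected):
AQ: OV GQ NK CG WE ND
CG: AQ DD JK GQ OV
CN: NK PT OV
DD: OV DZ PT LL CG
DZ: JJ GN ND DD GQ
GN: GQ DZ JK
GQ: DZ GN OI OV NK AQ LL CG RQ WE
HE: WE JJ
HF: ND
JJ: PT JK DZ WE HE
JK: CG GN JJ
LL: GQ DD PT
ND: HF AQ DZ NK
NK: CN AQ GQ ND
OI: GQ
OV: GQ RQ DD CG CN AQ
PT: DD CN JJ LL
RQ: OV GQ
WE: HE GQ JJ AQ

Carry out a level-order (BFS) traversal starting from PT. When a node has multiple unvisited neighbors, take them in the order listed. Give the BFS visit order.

Visit PT; enqueue DD, CN, JJ, LL → queue [DD, CN, JJ, LL]
Visit DD; enqueue OV, DZ, CG → queue [CN, JJ, LL, OV, DZ, CG]
Visit CN; enqueue NK → queue [JJ, LL, OV, DZ, CG, NK]
Visit JJ; enqueue JK, WE, HE → queue [LL, OV, DZ, CG, NK, JK, WE, HE]
Visit LL; enqueue GQ → queue [OV, DZ, CG, NK, JK, WE, HE, GQ]
Visit OV; enqueue RQ, AQ → queue [DZ, CG, NK, JK, WE, HE, GQ, RQ, AQ]
Visit DZ; enqueue GN, ND → queue [CG, NK, JK, WE, HE, GQ, RQ, AQ, GN, ND]
Visit CG → queue [NK, JK, WE, HE, GQ, RQ, AQ, GN, ND]
Visit NK → queue [JK, WE, HE, GQ, RQ, AQ, GN, ND]
Visit JK → queue [WE, HE, GQ, RQ, AQ, GN, ND]
Visit WE → queue [HE, GQ, RQ, AQ, GN, ND]
Visit HE → queue [GQ, RQ, AQ, GN, ND]
Visit GQ; enqueue OI → queue [RQ, AQ, GN, ND, OI]
Visit RQ → queue [AQ, GN, ND, OI]
Visit AQ → queue [GN, ND, OI]
Visit GN → queue [ND, OI]
Visit ND; enqueue HF → queue [OI, HF]
Visit OI → queue [HF]
Visit HF → queue []

PT DD CN JJ LL OV DZ CG NK JK WE HE GQ RQ AQ GN ND OI HF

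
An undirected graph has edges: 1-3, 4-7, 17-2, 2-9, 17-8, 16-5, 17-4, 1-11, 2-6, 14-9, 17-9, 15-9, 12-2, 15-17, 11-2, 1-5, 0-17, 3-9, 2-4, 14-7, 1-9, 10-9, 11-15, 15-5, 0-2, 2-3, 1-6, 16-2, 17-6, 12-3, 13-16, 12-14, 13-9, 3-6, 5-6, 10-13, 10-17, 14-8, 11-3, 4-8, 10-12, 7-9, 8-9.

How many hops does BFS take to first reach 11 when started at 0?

2

Level 0: 0
Level 1: 2, 17
Level 2: 3, 4, 6, 8, 9, 10, 11, 12, 15, 16
Level 3: 1, 5, 7, 13, 14
11 first appears at level 2.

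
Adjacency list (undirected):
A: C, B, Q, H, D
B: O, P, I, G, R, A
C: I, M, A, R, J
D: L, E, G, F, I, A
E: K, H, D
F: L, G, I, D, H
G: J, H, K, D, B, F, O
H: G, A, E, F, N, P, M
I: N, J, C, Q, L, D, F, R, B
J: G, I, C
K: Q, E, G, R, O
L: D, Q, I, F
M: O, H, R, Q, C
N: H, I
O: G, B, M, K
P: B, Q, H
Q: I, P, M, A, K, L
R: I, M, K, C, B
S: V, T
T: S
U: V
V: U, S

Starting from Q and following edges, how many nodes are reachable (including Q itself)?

BFS from Q visits: Q, P, M, L, K, I, A, H, B, R, O, C, F, D, G, E, N, J
Reachable nodes: 18 of 22 total.

18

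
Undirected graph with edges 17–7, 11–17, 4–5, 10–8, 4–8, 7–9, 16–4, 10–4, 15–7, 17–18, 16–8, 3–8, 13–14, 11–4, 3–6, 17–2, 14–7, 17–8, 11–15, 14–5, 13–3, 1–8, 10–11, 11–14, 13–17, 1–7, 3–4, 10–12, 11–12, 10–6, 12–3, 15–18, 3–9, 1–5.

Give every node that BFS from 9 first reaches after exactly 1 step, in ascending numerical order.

3, 7

Level 0: 9
Level 1: 3, 7
Level 2: 1, 4, 6, 8, 12, 13, 14, 15, 17
Level 3: 2, 5, 10, 11, 16, 18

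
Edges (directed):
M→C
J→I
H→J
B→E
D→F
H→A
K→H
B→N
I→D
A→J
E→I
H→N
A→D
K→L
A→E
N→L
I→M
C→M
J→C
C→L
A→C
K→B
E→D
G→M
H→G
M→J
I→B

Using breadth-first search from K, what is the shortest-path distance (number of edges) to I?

Level 0: K
Level 1: B, H, L
Level 2: A, E, G, J, N
Level 3: C, D, I, M
Level 4: F
I first appears at level 3.

3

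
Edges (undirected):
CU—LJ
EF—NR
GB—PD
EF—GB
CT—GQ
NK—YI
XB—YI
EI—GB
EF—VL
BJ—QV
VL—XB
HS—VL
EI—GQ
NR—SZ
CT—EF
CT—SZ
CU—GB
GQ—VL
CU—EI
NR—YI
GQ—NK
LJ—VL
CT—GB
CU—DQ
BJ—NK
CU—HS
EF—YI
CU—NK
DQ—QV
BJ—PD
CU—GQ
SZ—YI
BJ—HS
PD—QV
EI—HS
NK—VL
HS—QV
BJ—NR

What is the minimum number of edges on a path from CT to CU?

Level 0: CT
Level 1: EF, GB, GQ, SZ
Level 2: CU, EI, NK, NR, PD, VL, YI
Level 3: BJ, DQ, HS, LJ, QV, XB
CU first appears at level 2.

2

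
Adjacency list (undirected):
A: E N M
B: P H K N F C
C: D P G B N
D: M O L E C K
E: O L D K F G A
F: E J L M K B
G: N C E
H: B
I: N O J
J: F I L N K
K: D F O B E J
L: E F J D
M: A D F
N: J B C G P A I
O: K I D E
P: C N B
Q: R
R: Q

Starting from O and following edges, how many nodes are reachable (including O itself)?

16

BFS from O visits: O, K, I, D, E, F, B, J, N, M, L, C, G, A, P, H
Reachable nodes: 16 of 18 total.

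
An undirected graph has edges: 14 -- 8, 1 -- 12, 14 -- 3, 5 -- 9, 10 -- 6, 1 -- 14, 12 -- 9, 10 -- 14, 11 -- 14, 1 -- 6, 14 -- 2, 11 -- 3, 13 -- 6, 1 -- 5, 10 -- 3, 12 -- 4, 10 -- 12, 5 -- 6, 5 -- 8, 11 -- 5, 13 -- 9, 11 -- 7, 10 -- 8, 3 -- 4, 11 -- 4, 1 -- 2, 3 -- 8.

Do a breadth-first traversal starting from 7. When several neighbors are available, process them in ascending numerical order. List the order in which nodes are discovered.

Visit 7; enqueue 11 → queue [11]
Visit 11; enqueue 3, 4, 5, 14 → queue [3, 4, 5, 14]
Visit 3; enqueue 8, 10 → queue [4, 5, 14, 8, 10]
Visit 4; enqueue 12 → queue [5, 14, 8, 10, 12]
Visit 5; enqueue 1, 6, 9 → queue [14, 8, 10, 12, 1, 6, 9]
Visit 14; enqueue 2 → queue [8, 10, 12, 1, 6, 9, 2]
Visit 8 → queue [10, 12, 1, 6, 9, 2]
Visit 10 → queue [12, 1, 6, 9, 2]
Visit 12 → queue [1, 6, 9, 2]
Visit 1 → queue [6, 9, 2]
Visit 6; enqueue 13 → queue [9, 2, 13]
Visit 9 → queue [2, 13]
Visit 2 → queue [13]
Visit 13 → queue []

7 → 11 → 3 → 4 → 5 → 14 → 8 → 10 → 12 → 1 → 6 → 9 → 2 → 13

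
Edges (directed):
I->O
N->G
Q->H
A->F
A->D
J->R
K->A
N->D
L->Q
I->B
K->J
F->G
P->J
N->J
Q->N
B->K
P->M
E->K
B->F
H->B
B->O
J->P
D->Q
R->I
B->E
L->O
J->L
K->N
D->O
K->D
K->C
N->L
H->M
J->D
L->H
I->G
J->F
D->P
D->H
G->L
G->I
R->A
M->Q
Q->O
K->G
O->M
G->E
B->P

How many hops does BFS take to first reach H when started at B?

Level 0: B
Level 1: E, F, K, O, P
Level 2: A, C, D, G, J, M, N
Level 3: H, I, L, Q, R
H first appears at level 3.

3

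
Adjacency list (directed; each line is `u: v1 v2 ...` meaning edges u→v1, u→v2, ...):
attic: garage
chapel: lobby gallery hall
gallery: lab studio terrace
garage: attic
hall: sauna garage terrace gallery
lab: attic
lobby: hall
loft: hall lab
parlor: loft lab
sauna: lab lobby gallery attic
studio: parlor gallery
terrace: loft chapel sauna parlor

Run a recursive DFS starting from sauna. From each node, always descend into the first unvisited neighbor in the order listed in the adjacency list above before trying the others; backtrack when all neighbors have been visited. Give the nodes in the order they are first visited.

sauna lab attic garage lobby hall terrace loft chapel gallery studio parlor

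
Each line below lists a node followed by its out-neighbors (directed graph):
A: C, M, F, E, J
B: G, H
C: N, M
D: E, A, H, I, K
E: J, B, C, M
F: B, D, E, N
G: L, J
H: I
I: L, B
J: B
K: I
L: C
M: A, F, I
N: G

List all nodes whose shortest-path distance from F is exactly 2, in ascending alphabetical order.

A, C, G, H, I, J, K, M

Level 0: F
Level 1: B, D, E, N
Level 2: A, C, G, H, I, J, K, M
Level 3: L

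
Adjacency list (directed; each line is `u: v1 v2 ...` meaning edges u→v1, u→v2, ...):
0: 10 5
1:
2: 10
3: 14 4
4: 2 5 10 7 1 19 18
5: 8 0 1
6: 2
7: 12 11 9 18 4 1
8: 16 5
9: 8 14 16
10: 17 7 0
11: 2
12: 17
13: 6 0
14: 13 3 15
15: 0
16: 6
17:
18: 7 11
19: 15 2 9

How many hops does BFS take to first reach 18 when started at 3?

Level 0: 3
Level 1: 4, 14
Level 2: 1, 2, 5, 7, 10, 13, 15, 18, 19
Level 3: 0, 6, 8, 9, 11, 12, 17
Level 4: 16
18 first appears at level 2.

2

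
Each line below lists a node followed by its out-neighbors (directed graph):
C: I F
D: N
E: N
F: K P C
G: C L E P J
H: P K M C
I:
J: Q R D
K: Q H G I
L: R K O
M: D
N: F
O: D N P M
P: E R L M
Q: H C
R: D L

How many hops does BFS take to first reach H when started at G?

3

Level 0: G
Level 1: C, E, J, L, P
Level 2: D, F, I, K, M, N, O, Q, R
Level 3: H
H first appears at level 3.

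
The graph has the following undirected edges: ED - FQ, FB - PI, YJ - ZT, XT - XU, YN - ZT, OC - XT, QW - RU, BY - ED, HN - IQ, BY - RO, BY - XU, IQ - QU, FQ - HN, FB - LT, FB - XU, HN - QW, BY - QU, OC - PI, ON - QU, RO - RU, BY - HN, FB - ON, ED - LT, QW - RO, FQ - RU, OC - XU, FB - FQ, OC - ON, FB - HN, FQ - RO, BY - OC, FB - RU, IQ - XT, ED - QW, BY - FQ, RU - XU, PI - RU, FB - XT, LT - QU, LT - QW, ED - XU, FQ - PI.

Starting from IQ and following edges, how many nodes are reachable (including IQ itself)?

16

BFS from IQ visits: IQ, XT, QU, HN, XU, OC, FB, ON, LT, BY, QW, FQ, RU, ED, PI, RO
Reachable nodes: 16 of 19 total.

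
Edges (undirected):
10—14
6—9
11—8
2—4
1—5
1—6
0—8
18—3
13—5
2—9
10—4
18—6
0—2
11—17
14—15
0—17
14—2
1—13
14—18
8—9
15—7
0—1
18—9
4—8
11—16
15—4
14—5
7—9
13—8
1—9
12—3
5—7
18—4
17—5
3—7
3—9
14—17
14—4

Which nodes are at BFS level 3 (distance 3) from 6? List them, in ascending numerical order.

10, 11, 12, 15, 17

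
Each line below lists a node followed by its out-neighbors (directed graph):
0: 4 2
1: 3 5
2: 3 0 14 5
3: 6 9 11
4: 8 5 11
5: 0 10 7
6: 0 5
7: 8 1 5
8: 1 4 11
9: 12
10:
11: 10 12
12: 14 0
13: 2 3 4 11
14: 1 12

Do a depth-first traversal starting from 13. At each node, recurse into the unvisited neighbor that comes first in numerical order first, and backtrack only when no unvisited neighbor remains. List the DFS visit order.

13, 2, 0, 4, 5, 7, 1, 3, 6, 9, 12, 14, 11, 10, 8

Visit 13
13 → 2
2 → 0
0 → 4
4 → 5
5 → 7
7 → 1
1 → 3
3 → 6
3 → 9
9 → 12
12 → 14
3 → 11
11 → 10
7 → 8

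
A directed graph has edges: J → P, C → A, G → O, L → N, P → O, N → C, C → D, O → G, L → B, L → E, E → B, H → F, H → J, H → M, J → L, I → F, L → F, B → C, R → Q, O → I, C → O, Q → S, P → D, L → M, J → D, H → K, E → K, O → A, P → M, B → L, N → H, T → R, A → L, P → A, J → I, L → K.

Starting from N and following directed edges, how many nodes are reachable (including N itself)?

16

BFS from N visits: N, H, C, M, K, J, F, O, D, A, P, L, I, G, E, B
Reachable nodes: 16 of 20 total.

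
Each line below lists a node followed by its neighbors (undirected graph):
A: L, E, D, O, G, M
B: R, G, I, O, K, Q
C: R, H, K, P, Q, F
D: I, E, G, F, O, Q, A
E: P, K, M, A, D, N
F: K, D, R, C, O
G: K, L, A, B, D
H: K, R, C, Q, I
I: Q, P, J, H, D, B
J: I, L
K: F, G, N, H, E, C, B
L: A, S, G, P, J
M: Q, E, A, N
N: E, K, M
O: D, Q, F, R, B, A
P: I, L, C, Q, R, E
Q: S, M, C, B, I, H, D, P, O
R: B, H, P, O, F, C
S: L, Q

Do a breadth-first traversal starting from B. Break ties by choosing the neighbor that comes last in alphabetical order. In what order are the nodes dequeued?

Visit B; enqueue R, Q, O, K, I, G → queue [R, Q, O, K, I, G]
Visit R; enqueue P, H, F, C → queue [Q, O, K, I, G, P, H, F, C]
Visit Q; enqueue S, M, D → queue [O, K, I, G, P, H, F, C, S, M, D]
Visit O; enqueue A → queue [K, I, G, P, H, F, C, S, M, D, A]
Visit K; enqueue N, E → queue [I, G, P, H, F, C, S, M, D, A, N, E]
Visit I; enqueue J → queue [G, P, H, F, C, S, M, D, A, N, E, J]
Visit G; enqueue L → queue [P, H, F, C, S, M, D, A, N, E, J, L]
Visit P → queue [H, F, C, S, M, D, A, N, E, J, L]
Visit H → queue [F, C, S, M, D, A, N, E, J, L]
Visit F → queue [C, S, M, D, A, N, E, J, L]
Visit C → queue [S, M, D, A, N, E, J, L]
Visit S → queue [M, D, A, N, E, J, L]
Visit M → queue [D, A, N, E, J, L]
Visit D → queue [A, N, E, J, L]
Visit A → queue [N, E, J, L]
Visit N → queue [E, J, L]
Visit E → queue [J, L]
Visit J → queue [L]
Visit L → queue []

B → R → Q → O → K → I → G → P → H → F → C → S → M → D → A → N → E → J → L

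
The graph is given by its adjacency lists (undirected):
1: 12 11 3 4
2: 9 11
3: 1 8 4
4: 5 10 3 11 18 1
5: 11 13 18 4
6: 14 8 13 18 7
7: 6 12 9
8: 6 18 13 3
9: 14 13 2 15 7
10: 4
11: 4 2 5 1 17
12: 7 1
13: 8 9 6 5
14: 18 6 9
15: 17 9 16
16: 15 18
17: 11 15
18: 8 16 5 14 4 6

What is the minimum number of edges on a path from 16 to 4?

Level 0: 16
Level 1: 15, 18
Level 2: 4, 5, 6, 8, 9, 14, 17
Level 3: 1, 2, 3, 7, 10, 11, 13
Level 4: 12
4 first appears at level 2.

2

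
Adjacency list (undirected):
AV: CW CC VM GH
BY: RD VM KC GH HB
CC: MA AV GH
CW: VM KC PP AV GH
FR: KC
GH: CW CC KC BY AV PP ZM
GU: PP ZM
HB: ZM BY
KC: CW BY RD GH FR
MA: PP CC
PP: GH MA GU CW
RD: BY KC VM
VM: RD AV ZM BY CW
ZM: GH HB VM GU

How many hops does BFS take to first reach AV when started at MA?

2

Level 0: MA
Level 1: CC, PP
Level 2: AV, CW, GH, GU
Level 3: BY, KC, VM, ZM
Level 4: FR, HB, RD
AV first appears at level 2.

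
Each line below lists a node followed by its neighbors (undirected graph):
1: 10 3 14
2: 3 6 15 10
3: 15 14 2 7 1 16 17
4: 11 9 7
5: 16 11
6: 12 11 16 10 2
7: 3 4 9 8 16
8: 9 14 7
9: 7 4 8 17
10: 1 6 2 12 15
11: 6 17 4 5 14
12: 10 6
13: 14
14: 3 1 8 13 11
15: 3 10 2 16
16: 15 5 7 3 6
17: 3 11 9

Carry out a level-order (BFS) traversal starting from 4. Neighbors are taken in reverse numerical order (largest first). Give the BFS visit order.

Visit 4; enqueue 11, 9, 7 → queue [11, 9, 7]
Visit 11; enqueue 17, 14, 6, 5 → queue [9, 7, 17, 14, 6, 5]
Visit 9; enqueue 8 → queue [7, 17, 14, 6, 5, 8]
Visit 7; enqueue 16, 3 → queue [17, 14, 6, 5, 8, 16, 3]
Visit 17 → queue [14, 6, 5, 8, 16, 3]
Visit 14; enqueue 13, 1 → queue [6, 5, 8, 16, 3, 13, 1]
Visit 6; enqueue 12, 10, 2 → queue [5, 8, 16, 3, 13, 1, 12, 10, 2]
Visit 5 → queue [8, 16, 3, 13, 1, 12, 10, 2]
Visit 8 → queue [16, 3, 13, 1, 12, 10, 2]
Visit 16; enqueue 15 → queue [3, 13, 1, 12, 10, 2, 15]
Visit 3 → queue [13, 1, 12, 10, 2, 15]
Visit 13 → queue [1, 12, 10, 2, 15]
Visit 1 → queue [12, 10, 2, 15]
Visit 12 → queue [10, 2, 15]
Visit 10 → queue [2, 15]
Visit 2 → queue [15]
Visit 15 → queue []

4, 11, 9, 7, 17, 14, 6, 5, 8, 16, 3, 13, 1, 12, 10, 2, 15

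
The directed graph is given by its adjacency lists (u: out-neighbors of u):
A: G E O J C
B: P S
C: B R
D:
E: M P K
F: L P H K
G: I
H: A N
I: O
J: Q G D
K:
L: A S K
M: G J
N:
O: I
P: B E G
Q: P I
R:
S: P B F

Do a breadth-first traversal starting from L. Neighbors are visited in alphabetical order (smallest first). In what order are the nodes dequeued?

Visit L; enqueue A, K, S → queue [A, K, S]
Visit A; enqueue C, E, G, J, O → queue [K, S, C, E, G, J, O]
Visit K → queue [S, C, E, G, J, O]
Visit S; enqueue B, F, P → queue [C, E, G, J, O, B, F, P]
Visit C; enqueue R → queue [E, G, J, O, B, F, P, R]
Visit E; enqueue M → queue [G, J, O, B, F, P, R, M]
Visit G; enqueue I → queue [J, O, B, F, P, R, M, I]
Visit J; enqueue D, Q → queue [O, B, F, P, R, M, I, D, Q]
Visit O → queue [B, F, P, R, M, I, D, Q]
Visit B → queue [F, P, R, M, I, D, Q]
Visit F; enqueue H → queue [P, R, M, I, D, Q, H]
Visit P → queue [R, M, I, D, Q, H]
Visit R → queue [M, I, D, Q, H]
Visit M → queue [I, D, Q, H]
Visit I → queue [D, Q, H]
Visit D → queue [Q, H]
Visit Q → queue [H]
Visit H; enqueue N → queue [N]
Visit N → queue []

L, A, K, S, C, E, G, J, O, B, F, P, R, M, I, D, Q, H, N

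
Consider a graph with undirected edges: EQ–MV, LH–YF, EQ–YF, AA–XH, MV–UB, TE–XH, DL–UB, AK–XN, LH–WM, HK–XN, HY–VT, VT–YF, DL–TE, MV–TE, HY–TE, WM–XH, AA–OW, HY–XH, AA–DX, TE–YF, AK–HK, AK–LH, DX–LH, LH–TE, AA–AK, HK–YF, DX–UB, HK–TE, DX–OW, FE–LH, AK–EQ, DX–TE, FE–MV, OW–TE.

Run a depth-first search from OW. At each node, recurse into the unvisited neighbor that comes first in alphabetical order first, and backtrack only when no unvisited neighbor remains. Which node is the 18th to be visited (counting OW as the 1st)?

WM

Visit OW
OW → AA
AA → AK
AK → EQ
EQ → MV
MV → FE
FE → LH
LH → DX
DX → TE
TE → DL
DL → UB
TE → HK
HK → XN
HK → YF
YF → VT
VT → HY
HY → XH
XH → WM

Visit order: OW, AA, AK, EQ, MV, FE, LH, DX, TE, DL, UB, HK, XN, YF, VT, HY, XH, WM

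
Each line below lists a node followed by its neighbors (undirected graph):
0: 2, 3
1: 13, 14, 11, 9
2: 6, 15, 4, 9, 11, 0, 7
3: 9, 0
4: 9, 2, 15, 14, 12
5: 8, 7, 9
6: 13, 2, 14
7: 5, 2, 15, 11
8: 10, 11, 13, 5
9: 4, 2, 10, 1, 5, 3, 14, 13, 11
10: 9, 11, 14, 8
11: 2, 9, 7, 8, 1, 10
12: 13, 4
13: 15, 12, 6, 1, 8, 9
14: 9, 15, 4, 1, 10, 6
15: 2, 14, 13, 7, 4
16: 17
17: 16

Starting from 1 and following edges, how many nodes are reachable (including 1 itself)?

16

BFS from 1 visits: 1, 14, 13, 11, 9, 15, 10, 6, 4, 12, 8, 7, 2, 5, 3, 0
Reachable nodes: 16 of 18 total.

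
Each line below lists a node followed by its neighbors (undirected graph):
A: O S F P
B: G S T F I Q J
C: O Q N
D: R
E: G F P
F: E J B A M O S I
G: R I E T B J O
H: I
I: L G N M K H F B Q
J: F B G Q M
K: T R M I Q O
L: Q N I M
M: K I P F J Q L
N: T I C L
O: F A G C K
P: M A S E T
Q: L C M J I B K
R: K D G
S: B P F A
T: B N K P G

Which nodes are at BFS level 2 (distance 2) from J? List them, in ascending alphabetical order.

A, C, E, I, K, L, O, P, R, S, T

Level 0: J
Level 1: B, F, G, M, Q
Level 2: A, C, E, I, K, L, O, P, R, S, T
Level 3: D, H, N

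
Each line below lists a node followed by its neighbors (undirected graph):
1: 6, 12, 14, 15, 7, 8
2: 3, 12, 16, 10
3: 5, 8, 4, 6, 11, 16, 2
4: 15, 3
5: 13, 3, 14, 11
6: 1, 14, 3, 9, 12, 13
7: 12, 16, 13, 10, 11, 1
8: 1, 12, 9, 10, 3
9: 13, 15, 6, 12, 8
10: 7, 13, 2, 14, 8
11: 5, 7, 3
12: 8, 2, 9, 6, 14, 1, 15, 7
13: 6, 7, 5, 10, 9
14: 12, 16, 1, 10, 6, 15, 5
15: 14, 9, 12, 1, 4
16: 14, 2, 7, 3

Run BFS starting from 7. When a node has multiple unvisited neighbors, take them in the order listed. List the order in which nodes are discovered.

Visit 7; enqueue 12, 16, 13, 10, 11, 1 → queue [12, 16, 13, 10, 11, 1]
Visit 12; enqueue 8, 2, 9, 6, 14, 15 → queue [16, 13, 10, 11, 1, 8, 2, 9, 6, 14, 15]
Visit 16; enqueue 3 → queue [13, 10, 11, 1, 8, 2, 9, 6, 14, 15, 3]
Visit 13; enqueue 5 → queue [10, 11, 1, 8, 2, 9, 6, 14, 15, 3, 5]
Visit 10 → queue [11, 1, 8, 2, 9, 6, 14, 15, 3, 5]
Visit 11 → queue [1, 8, 2, 9, 6, 14, 15, 3, 5]
Visit 1 → queue [8, 2, 9, 6, 14, 15, 3, 5]
Visit 8 → queue [2, 9, 6, 14, 15, 3, 5]
Visit 2 → queue [9, 6, 14, 15, 3, 5]
Visit 9 → queue [6, 14, 15, 3, 5]
Visit 6 → queue [14, 15, 3, 5]
Visit 14 → queue [15, 3, 5]
Visit 15; enqueue 4 → queue [3, 5, 4]
Visit 3 → queue [5, 4]
Visit 5 → queue [4]
Visit 4 → queue []

7 -> 12 -> 16 -> 13 -> 10 -> 11 -> 1 -> 8 -> 2 -> 9 -> 6 -> 14 -> 15 -> 3 -> 5 -> 4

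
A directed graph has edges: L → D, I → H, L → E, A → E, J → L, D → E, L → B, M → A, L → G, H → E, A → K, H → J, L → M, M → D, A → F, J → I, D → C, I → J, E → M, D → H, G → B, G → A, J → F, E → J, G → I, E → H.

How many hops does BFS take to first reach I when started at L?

Level 0: L
Level 1: B, D, E, G, M
Level 2: A, C, H, I, J
Level 3: F, K
I first appears at level 2.

2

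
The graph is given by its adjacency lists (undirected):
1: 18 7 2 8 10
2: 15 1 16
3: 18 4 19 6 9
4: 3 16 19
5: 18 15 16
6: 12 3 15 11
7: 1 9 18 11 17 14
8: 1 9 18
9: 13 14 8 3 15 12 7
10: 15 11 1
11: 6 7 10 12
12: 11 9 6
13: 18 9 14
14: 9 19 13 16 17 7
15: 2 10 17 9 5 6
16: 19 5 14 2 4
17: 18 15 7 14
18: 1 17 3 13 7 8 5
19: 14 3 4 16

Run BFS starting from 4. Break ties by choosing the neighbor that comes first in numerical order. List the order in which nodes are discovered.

Visit 4; enqueue 3, 16, 19 → queue [3, 16, 19]
Visit 3; enqueue 6, 9, 18 → queue [16, 19, 6, 9, 18]
Visit 16; enqueue 2, 5, 14 → queue [19, 6, 9, 18, 2, 5, 14]
Visit 19 → queue [6, 9, 18, 2, 5, 14]
Visit 6; enqueue 11, 12, 15 → queue [9, 18, 2, 5, 14, 11, 12, 15]
Visit 9; enqueue 7, 8, 13 → queue [18, 2, 5, 14, 11, 12, 15, 7, 8, 13]
Visit 18; enqueue 1, 17 → queue [2, 5, 14, 11, 12, 15, 7, 8, 13, 1, 17]
Visit 2 → queue [5, 14, 11, 12, 15, 7, 8, 13, 1, 17]
Visit 5 → queue [14, 11, 12, 15, 7, 8, 13, 1, 17]
Visit 14 → queue [11, 12, 15, 7, 8, 13, 1, 17]
Visit 11; enqueue 10 → queue [12, 15, 7, 8, 13, 1, 17, 10]
Visit 12 → queue [15, 7, 8, 13, 1, 17, 10]
Visit 15 → queue [7, 8, 13, 1, 17, 10]
Visit 7 → queue [8, 13, 1, 17, 10]
Visit 8 → queue [13, 1, 17, 10]
Visit 13 → queue [1, 17, 10]
Visit 1 → queue [17, 10]
Visit 17 → queue [10]
Visit 10 → queue []

4 → 3 → 16 → 19 → 6 → 9 → 18 → 2 → 5 → 14 → 11 → 12 → 15 → 7 → 8 → 13 → 1 → 17 → 10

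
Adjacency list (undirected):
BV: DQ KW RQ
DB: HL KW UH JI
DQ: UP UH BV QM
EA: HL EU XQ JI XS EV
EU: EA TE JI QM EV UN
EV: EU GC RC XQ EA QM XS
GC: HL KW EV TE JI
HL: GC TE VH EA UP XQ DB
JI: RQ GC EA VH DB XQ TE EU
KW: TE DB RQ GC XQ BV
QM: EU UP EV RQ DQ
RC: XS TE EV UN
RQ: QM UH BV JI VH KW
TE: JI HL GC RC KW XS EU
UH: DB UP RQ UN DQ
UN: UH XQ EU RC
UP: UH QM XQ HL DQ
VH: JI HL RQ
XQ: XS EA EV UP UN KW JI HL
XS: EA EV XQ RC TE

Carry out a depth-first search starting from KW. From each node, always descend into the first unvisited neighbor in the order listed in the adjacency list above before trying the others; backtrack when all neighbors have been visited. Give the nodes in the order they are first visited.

KW TE JI RQ QM EU EA HL GC EV RC XS XQ UP UH DB UN DQ BV VH

Visit KW
KW → TE
TE → JI
JI → RQ
RQ → QM
QM → EU
EU → EA
EA → HL
HL → GC
GC → EV
EV → RC
RC → XS
XS → XQ
XQ → UP
UP → UH
UH → DB
UH → UN
UH → DQ
DQ → BV
HL → VH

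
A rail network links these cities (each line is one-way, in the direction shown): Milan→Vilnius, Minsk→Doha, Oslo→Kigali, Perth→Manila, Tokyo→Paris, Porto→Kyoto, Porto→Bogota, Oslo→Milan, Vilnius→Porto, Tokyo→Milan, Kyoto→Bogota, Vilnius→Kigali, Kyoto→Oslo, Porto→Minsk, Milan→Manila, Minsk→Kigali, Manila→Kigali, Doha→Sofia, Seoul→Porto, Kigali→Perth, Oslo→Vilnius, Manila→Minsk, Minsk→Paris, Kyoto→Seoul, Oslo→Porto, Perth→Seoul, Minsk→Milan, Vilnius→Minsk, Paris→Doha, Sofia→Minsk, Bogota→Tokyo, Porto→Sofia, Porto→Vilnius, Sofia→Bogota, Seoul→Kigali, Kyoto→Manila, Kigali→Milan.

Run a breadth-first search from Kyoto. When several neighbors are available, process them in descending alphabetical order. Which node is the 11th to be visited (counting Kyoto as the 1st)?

Visit Kyoto; enqueue Seoul, Oslo, Manila, Bogota → queue [Seoul, Oslo, Manila, Bogota]
Visit Seoul; enqueue Porto, Kigali → queue [Oslo, Manila, Bogota, Porto, Kigali]
Visit Oslo; enqueue Vilnius, Milan → queue [Manila, Bogota, Porto, Kigali, Vilnius, Milan]
Visit Manila; enqueue Minsk → queue [Bogota, Porto, Kigali, Vilnius, Milan, Minsk]
Visit Bogota; enqueue Tokyo → queue [Porto, Kigali, Vilnius, Milan, Minsk, Tokyo]
Visit Porto; enqueue Sofia → queue [Kigali, Vilnius, Milan, Minsk, Tokyo, Sofia]
Visit Kigali; enqueue Perth → queue [Vilnius, Milan, Minsk, Tokyo, Sofia, Perth]
Visit Vilnius → queue [Milan, Minsk, Tokyo, Sofia, Perth]
Visit Milan → queue [Minsk, Tokyo, Sofia, Perth]
Visit Minsk; enqueue Paris, Doha → queue [Tokyo, Sofia, Perth, Paris, Doha]
Visit Tokyo → queue [Sofia, Perth, Paris, Doha]
Visit Sofia → queue [Perth, Paris, Doha]
Visit Perth → queue [Paris, Doha]
Visit Paris → queue [Doha]
Visit Doha → queue []

Visit order: Kyoto, Seoul, Oslo, Manila, Bogota, Porto, Kigali, Vilnius, Milan, Minsk, Tokyo, Sofia, Perth, Paris, Doha

Tokyo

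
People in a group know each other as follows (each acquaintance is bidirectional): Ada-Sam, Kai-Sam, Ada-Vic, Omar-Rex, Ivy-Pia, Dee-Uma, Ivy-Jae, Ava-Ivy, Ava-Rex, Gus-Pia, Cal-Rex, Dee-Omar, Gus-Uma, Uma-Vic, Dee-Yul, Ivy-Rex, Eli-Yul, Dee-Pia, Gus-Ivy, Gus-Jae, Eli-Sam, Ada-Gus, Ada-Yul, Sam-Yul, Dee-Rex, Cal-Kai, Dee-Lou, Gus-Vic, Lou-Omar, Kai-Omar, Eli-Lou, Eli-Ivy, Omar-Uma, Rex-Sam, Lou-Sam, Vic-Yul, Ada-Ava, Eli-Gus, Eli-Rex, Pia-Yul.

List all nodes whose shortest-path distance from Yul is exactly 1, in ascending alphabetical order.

Ada, Dee, Eli, Pia, Sam, Vic

Level 0: Yul
Level 1: Ada, Dee, Eli, Pia, Sam, Vic
Level 2: Ava, Gus, Ivy, Kai, Lou, Omar, Rex, Uma
Level 3: Cal, Jae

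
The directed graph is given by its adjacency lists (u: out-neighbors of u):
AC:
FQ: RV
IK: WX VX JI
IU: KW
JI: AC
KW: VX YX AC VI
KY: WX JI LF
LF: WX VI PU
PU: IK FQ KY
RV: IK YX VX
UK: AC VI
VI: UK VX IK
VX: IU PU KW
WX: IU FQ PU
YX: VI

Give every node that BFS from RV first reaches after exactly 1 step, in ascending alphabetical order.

IK, VX, YX

Level 0: RV
Level 1: IK, VX, YX
Level 2: IU, JI, KW, PU, VI, WX
Level 3: AC, FQ, KY, UK
Level 4: LF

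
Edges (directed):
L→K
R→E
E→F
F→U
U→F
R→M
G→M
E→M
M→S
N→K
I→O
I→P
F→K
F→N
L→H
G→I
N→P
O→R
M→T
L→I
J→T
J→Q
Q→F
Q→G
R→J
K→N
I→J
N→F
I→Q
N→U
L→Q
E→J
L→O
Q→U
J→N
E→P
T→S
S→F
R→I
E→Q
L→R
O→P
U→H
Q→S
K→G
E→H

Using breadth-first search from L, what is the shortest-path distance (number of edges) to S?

Level 0: L
Level 1: H, I, K, O, Q, R
Level 2: E, F, G, J, M, N, P, S, U
Level 3: T
S first appears at level 2.

2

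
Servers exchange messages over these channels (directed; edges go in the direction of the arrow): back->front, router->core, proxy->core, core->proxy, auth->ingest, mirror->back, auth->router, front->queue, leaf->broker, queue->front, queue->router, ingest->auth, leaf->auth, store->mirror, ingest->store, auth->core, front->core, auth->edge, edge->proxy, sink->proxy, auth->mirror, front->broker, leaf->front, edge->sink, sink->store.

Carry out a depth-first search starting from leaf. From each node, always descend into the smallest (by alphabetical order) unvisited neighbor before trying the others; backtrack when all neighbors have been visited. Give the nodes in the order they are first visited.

leaf auth core proxy edge sink store mirror back front broker queue router ingest

Visit leaf
leaf → auth
auth → core
core → proxy
auth → edge
edge → sink
sink → store
store → mirror
mirror → back
back → front
front → broker
front → queue
queue → router
auth → ingest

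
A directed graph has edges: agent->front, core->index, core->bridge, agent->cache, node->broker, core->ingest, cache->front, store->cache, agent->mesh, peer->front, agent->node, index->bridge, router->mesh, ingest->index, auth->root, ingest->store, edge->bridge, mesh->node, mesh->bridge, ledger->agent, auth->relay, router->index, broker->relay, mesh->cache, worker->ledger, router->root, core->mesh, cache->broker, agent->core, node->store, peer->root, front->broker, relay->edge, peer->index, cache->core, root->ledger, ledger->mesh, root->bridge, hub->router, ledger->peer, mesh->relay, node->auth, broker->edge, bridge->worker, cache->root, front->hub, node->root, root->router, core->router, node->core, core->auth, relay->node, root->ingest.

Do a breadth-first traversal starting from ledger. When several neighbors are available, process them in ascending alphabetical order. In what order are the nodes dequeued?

ledger agent mesh peer cache core front node bridge relay index root broker auth ingest router hub store worker edge

Visit ledger; enqueue agent, mesh, peer → queue [agent, mesh, peer]
Visit agent; enqueue cache, core, front, node → queue [mesh, peer, cache, core, front, node]
Visit mesh; enqueue bridge, relay → queue [peer, cache, core, front, node, bridge, relay]
Visit peer; enqueue index, root → queue [cache, core, front, node, bridge, relay, index, root]
Visit cache; enqueue broker → queue [core, front, node, bridge, relay, index, root, broker]
Visit core; enqueue auth, ingest, router → queue [front, node, bridge, relay, index, root, broker, auth, ingest, router]
Visit front; enqueue hub → queue [node, bridge, relay, index, root, broker, auth, ingest, router, hub]
Visit node; enqueue store → queue [bridge, relay, index, root, broker, auth, ingest, router, hub, store]
Visit bridge; enqueue worker → queue [relay, index, root, broker, auth, ingest, router, hub, store, worker]
Visit relay; enqueue edge → queue [index, root, broker, auth, ingest, router, hub, store, worker, edge]
Visit index → queue [root, broker, auth, ingest, router, hub, store, worker, edge]
Visit root → queue [broker, auth, ingest, router, hub, store, worker, edge]
Visit broker → queue [auth, ingest, router, hub, store, worker, edge]
Visit auth → queue [ingest, router, hub, store, worker, edge]
Visit ingest → queue [router, hub, store, worker, edge]
Visit router → queue [hub, store, worker, edge]
Visit hub → queue [store, worker, edge]
Visit store → queue [worker, edge]
Visit worker → queue [edge]
Visit edge → queue []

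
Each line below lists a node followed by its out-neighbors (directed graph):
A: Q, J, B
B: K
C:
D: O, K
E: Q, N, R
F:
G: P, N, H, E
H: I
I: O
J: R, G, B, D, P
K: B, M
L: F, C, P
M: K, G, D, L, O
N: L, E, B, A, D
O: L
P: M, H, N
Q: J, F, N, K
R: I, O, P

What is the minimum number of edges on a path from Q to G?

2

Level 0: Q
Level 1: F, J, K, N
Level 2: A, B, D, E, G, L, M, P, R
Level 3: C, H, I, O
G first appears at level 2.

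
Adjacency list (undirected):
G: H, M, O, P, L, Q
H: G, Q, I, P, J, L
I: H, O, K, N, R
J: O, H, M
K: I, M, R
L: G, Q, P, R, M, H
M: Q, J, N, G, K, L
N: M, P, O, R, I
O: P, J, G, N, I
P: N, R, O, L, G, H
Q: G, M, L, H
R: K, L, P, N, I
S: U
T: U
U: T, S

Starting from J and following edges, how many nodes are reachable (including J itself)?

BFS from J visits: J, O, M, H, P, N, I, G, Q, L, K, R
Reachable nodes: 12 of 15 total.

12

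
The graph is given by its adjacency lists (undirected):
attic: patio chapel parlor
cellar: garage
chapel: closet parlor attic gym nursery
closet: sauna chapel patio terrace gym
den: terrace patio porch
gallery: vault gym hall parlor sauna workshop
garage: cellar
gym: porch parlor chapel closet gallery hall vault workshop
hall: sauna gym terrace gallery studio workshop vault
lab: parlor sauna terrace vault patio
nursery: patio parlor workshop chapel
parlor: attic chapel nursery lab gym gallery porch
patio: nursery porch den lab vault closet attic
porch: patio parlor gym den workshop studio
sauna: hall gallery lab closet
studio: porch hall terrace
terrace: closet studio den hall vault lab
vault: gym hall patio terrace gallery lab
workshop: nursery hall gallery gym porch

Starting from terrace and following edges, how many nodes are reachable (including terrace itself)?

17

BFS from terrace visits: terrace, closet, den, hall, lab, studio, vault, chapel, gym, patio, sauna, porch, gallery, workshop, parlor, attic, nursery
Reachable nodes: 17 of 19 total.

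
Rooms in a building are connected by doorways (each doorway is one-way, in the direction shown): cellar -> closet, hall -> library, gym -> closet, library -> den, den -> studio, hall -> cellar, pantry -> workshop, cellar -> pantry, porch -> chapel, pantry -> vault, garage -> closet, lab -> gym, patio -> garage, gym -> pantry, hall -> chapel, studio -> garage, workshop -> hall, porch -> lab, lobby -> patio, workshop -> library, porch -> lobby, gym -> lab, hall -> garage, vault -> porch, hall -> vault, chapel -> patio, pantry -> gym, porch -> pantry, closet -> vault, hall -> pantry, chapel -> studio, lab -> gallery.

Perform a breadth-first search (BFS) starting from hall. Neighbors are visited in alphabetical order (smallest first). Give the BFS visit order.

hall → cellar → chapel → garage → library → pantry → vault → closet → patio → studio → den → gym → workshop → porch → lab → lobby → gallery

Visit hall; enqueue cellar, chapel, garage, library, pantry, vault → queue [cellar, chapel, garage, library, pantry, vault]
Visit cellar; enqueue closet → queue [chapel, garage, library, pantry, vault, closet]
Visit chapel; enqueue patio, studio → queue [garage, library, pantry, vault, closet, patio, studio]
Visit garage → queue [library, pantry, vault, closet, patio, studio]
Visit library; enqueue den → queue [pantry, vault, closet, patio, studio, den]
Visit pantry; enqueue gym, workshop → queue [vault, closet, patio, studio, den, gym, workshop]
Visit vault; enqueue porch → queue [closet, patio, studio, den, gym, workshop, porch]
Visit closet → queue [patio, studio, den, gym, workshop, porch]
Visit patio → queue [studio, den, gym, workshop, porch]
Visit studio → queue [den, gym, workshop, porch]
Visit den → queue [gym, workshop, porch]
Visit gym; enqueue lab → queue [workshop, porch, lab]
Visit workshop → queue [porch, lab]
Visit porch; enqueue lobby → queue [lab, lobby]
Visit lab; enqueue gallery → queue [lobby, gallery]
Visit lobby → queue [gallery]
Visit gallery → queue []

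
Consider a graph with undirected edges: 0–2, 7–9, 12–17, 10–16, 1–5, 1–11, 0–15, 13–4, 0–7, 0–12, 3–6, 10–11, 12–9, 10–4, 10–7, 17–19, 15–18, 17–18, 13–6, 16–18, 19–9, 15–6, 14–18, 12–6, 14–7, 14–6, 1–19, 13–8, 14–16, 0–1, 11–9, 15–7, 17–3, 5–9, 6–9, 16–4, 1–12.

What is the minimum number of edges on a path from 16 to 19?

Level 0: 16
Level 1: 4, 10, 14, 18
Level 2: 6, 7, 11, 13, 15, 17
Level 3: 0, 1, 3, 8, 9, 12, 19
Level 4: 2, 5
19 first appears at level 3.

3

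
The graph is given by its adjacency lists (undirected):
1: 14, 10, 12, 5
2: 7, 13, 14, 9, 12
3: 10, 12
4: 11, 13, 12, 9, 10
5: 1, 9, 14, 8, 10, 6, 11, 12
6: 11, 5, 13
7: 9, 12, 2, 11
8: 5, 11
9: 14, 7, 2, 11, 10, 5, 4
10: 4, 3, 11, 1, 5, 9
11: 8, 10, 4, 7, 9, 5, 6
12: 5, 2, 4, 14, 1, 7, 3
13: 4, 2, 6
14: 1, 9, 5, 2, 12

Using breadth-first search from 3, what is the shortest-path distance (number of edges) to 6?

3

Level 0: 3
Level 1: 10, 12
Level 2: 1, 2, 4, 5, 7, 9, 11, 14
Level 3: 6, 8, 13
6 first appears at level 3.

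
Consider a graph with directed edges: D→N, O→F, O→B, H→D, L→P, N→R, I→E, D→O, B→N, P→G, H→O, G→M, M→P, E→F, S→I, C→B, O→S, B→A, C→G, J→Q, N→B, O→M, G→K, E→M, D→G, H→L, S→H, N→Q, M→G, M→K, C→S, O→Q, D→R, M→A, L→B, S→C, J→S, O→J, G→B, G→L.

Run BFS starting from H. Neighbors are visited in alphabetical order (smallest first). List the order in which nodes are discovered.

Visit H; enqueue D, L, O → queue [D, L, O]
Visit D; enqueue G, N, R → queue [L, O, G, N, R]
Visit L; enqueue B, P → queue [O, G, N, R, B, P]
Visit O; enqueue F, J, M, Q, S → queue [G, N, R, B, P, F, J, M, Q, S]
Visit G; enqueue K → queue [N, R, B, P, F, J, M, Q, S, K]
Visit N → queue [R, B, P, F, J, M, Q, S, K]
Visit R → queue [B, P, F, J, M, Q, S, K]
Visit B; enqueue A → queue [P, F, J, M, Q, S, K, A]
Visit P → queue [F, J, M, Q, S, K, A]
Visit F → queue [J, M, Q, S, K, A]
Visit J → queue [M, Q, S, K, A]
Visit M → queue [Q, S, K, A]
Visit Q → queue [S, K, A]
Visit S; enqueue C, I → queue [K, A, C, I]
Visit K → queue [A, C, I]
Visit A → queue [C, I]
Visit C → queue [I]
Visit I; enqueue E → queue [E]
Visit E → queue []

H → D → L → O → G → N → R → B → P → F → J → M → Q → S → K → A → C → I → E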